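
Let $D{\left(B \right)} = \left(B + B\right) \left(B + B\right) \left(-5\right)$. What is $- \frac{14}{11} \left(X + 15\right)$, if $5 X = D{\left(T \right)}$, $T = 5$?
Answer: $\frac{1190}{11} \approx 108.18$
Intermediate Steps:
$D{\left(B \right)} = - 20 B^{2}$ ($D{\left(B \right)} = 2 B 2 B \left(-5\right) = 4 B^{2} \left(-5\right) = - 20 B^{2}$)
$X = -100$ ($X = \frac{\left(-20\right) 5^{2}}{5} = \frac{\left(-20\right) 25}{5} = \frac{1}{5} \left(-500\right) = -100$)
$- \frac{14}{11} \left(X + 15\right) = - \frac{14}{11} \left(-100 + 15\right) = \left(-14\right) \frac{1}{11} \left(-85\right) = \left(- \frac{14}{11}\right) \left(-85\right) = \frac{1190}{11}$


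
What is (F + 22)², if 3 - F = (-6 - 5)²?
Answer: 9216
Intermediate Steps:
F = -118 (F = 3 - (-6 - 5)² = 3 - 1*(-11)² = 3 - 1*121 = 3 - 121 = -118)
(F + 22)² = (-118 + 22)² = (-96)² = 9216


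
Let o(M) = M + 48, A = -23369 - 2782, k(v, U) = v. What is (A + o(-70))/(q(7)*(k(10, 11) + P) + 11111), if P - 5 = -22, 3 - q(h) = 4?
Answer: -26173/11118 ≈ -2.3541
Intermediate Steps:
q(h) = -1 (q(h) = 3 - 1*4 = 3 - 4 = -1)
A = -26151
P = -17 (P = 5 - 22 = -17)
o(M) = 48 + M
(A + o(-70))/(q(7)*(k(10, 11) + P) + 11111) = (-26151 + (48 - 70))/(-(10 - 17) + 11111) = (-26151 - 22)/(-1*(-7) + 11111) = -26173/(7 + 11111) = -26173/11118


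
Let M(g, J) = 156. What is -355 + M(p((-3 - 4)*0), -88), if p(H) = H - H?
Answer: -199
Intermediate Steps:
p(H) = 0
-355 + M(p((-3 - 4)*0), -88) = -355 + 156 = -199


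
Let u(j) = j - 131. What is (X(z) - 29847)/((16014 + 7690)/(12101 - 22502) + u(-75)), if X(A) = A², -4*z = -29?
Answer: 4958271111/34660960 ≈ 143.05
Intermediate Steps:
z = 29/4 (z = -¼*(-29) = 29/4 ≈ 7.2500)
u(j) = -131 + j
(X(z) - 29847)/((16014 + 7690)/(12101 - 22502) + u(-75)) = ((29/4)² - 29847)/((16014 + 7690)/(12101 - 22502) + (-131 - 75)) = (841/16 - 29847)/(23704/(-10401) - 206) = -476711/(16*(23704*(-1/10401) - 206)) = -476711/(16*(-23704/10401 - 206)) = -476711/(16*(-2166310/10401)) = -476711/16*(-10401/2166310) = 4958271111/34660960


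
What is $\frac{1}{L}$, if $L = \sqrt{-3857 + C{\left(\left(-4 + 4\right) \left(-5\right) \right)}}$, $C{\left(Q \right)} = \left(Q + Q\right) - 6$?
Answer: $- \frac{i \sqrt{3863}}{3863} \approx - 0.016089 i$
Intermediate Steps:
$C{\left(Q \right)} = -6 + 2 Q$ ($C{\left(Q \right)} = 2 Q - 6 = -6 + 2 Q$)
$L = i \sqrt{3863}$ ($L = \sqrt{-3857 - \left(6 - 2 \left(-4 + 4\right) \left(-5\right)\right)} = \sqrt{-3857 - \left(6 - 2 \cdot 0 \left(-5\right)\right)} = \sqrt{-3857 + \left(-6 + 2 \cdot 0\right)} = \sqrt{-3857 + \left(-6 + 0\right)} = \sqrt{-3857 - 6} = \sqrt{-3863} = i \sqrt{3863} \approx 62.153 i$)
$\frac{1}{L} = \frac{1}{i \sqrt{3863}} = - \frac{i \sqrt{3863}}{3863}$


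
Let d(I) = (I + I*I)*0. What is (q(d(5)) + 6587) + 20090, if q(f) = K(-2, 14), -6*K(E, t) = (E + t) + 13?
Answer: 160037/6 ≈ 26673.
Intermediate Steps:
d(I) = 0 (d(I) = (I + I²)*0 = 0)
K(E, t) = -13/6 - E/6 - t/6 (K(E, t) = -((E + t) + 13)/6 = -(13 + E + t)/6 = -13/6 - E/6 - t/6)
q(f) = -25/6 (q(f) = -13/6 - ⅙*(-2) - ⅙*14 = -13/6 + ⅓ - 7/3 = -25/6)
(q(d(5)) + 6587) + 20090 = (-25/6 + 6587) + 20090 = 39497/6 + 20090 = 160037/6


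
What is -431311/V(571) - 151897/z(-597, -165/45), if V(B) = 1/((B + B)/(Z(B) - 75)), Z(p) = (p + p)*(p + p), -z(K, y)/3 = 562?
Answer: -632364168299/2198694054 ≈ -287.61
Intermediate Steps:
z(K, y) = -1686 (z(K, y) = -3*562 = -1686)
Z(p) = 4*p**2 (Z(p) = (2*p)*(2*p) = 4*p**2)
V(B) = (-75 + 4*B**2)/(2*B) (V(B) = 1/((B + B)/(4*B**2 - 75)) = 1/((2*B)/(-75 + 4*B**2)) = 1/(2*B/(-75 + 4*B**2)) = (-75 + 4*B**2)/(2*B))
-431311/V(571) - 151897/z(-597, -165/45) = -431311/(2*571 - 75/2/571) - 151897/(-1686) = -431311/(1142 - 75/2*1/571) - 151897*(-1/1686) = -431311/(1142 - 75/1142) + 151897/1686 = -431311/1304089/1142 + 151897/1686 = -431311*1142/1304089 + 151897/1686 = -492557162/1304089 + 151897/1686 = -632364168299/2198694054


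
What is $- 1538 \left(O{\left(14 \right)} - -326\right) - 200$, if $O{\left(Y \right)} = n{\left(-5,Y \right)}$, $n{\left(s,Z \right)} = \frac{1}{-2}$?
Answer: $-500819$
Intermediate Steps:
$n{\left(s,Z \right)} = - \frac{1}{2}$
$O{\left(Y \right)} = - \frac{1}{2}$
$- 1538 \left(O{\left(14 \right)} - -326\right) - 200 = - 1538 \left(- \frac{1}{2} - -326\right) - 200 = - 1538 \left(- \frac{1}{2} + 326\right) - 200 = \left(-1538\right) \frac{651}{2} - 200 = -500619 - 200 = -500819$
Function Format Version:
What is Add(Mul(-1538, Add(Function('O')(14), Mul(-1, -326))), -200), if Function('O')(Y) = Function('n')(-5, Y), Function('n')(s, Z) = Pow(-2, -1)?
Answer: -500819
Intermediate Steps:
Function('n')(s, Z) = Rational(-1, 2)
Function('O')(Y) = Rational(-1, 2)
Add(Mul(-1538, Add(Function('O')(14), Mul(-1, -326))), -200) = Add(Mul(-1538, Add(Rational(-1, 2), Mul(-1, -326))), -200) = Add(Mul(-1538, Add(Rational(-1, 2), 326)), -200) = Add(Mul(-1538, Rational(651, 2)), -200) = Add(-500619, -200) = -500819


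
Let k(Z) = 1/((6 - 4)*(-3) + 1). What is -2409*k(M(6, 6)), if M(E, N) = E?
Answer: 2409/5 ≈ 481.80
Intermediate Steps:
k(Z) = -⅕ (k(Z) = 1/(2*(-3) + 1) = 1/(-6 + 1) = 1/(-5) = -⅕)
-2409*k(M(6, 6)) = -2409*(-⅕) = 2409/5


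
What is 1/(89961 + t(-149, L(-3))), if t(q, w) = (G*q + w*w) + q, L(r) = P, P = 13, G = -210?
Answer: 1/121271 ≈ 8.2460e-6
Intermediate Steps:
L(r) = 13
t(q, w) = w² - 209*q (t(q, w) = (-210*q + w*w) + q = (-210*q + w²) + q = (w² - 210*q) + q = w² - 209*q)
1/(89961 + t(-149, L(-3))) = 1/(89961 + (13² - 209*(-149))) = 1/(89961 + (169 + 31141)) = 1/(89961 + 31310) = 1/121271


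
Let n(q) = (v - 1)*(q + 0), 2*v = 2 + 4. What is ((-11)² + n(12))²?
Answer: 21025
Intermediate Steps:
v = 3 (v = (2 + 4)/2 = (½)*6 = 3)
n(q) = 2*q (n(q) = (3 - 1)*(q + 0) = 2*q)
((-11)² + n(12))² = ((-11)² + 2*12)² = (121 + 24)² = 145² = 21025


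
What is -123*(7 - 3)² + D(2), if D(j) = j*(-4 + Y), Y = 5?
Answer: -1966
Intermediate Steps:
D(j) = j (D(j) = j*(-4 + 5) = j*1 = j)
-123*(7 - 3)² + D(2) = -123*(7 - 3)² + 2 = -123*4² + 2 = -123*16 + 2 = -1968 + 2 = -1966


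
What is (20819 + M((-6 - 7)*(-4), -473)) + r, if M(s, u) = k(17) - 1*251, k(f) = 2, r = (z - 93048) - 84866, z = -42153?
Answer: -199497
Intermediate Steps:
r = -220067 (r = (-42153 - 93048) - 84866 = -135201 - 84866 = -220067)
M(s, u) = -249 (M(s, u) = 2 - 1*251 = 2 - 251 = -249)
(20819 + M((-6 - 7)*(-4), -473)) + r = (20819 - 249) - 220067 = 20570 - 220067 = -199497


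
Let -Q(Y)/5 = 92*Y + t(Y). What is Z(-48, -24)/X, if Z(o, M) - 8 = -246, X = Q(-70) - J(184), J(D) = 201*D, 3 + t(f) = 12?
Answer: 238/4829 ≈ 0.049286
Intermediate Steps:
t(f) = 9 (t(f) = -3 + 12 = 9)
Q(Y) = -45 - 460*Y (Q(Y) = -5*(92*Y + 9) = -5*(9 + 92*Y) = -45 - 460*Y)
X = -4829 (X = (-45 - 460*(-70)) - 201*184 = (-45 + 32200) - 1*36984 = 32155 - 36984 = -4829)
Z(o, M) = -238 (Z(o, M) = 8 - 246 = -238)
Z(-48, -24)/X = -238/(-4829) = -238*(-1/4829) = 238/4829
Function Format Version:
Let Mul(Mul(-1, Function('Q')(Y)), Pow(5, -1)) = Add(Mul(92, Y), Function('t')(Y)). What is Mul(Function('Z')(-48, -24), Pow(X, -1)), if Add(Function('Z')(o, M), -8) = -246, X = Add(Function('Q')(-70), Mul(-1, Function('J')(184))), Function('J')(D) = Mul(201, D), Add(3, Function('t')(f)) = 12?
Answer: Rational(238, 4829) ≈ 0.049286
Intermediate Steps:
Function('t')(f) = 9 (Function('t')(f) = Add(-3, 12) = 9)
Function('Q')(Y) = Add(-45, Mul(-460, Y)) (Function('Q')(Y) = Mul(-5, Add(Mul(92, Y), 9)) = Mul(-5, Add(9, Mul(92, Y))) = Add(-45, Mul(-460, Y)))
X = -4829 (X = Add(Add(-45, Mul(-460, -70)), Mul(-1, Mul(201, 184))) = Add(Add(-45, 32200), Mul(-1, 36984)) = Add(32155, -36984) = -4829)
Function('Z')(o, M) = -238 (Function('Z')(o, M) = Add(8, -246) = -238)
Mul(Function('Z')(-48, -24), Pow(X, -1)) = Mul(-238, Pow(-4829, -1)) = Mul(-238, Rational(-1, 4829)) = Rational(238, 4829)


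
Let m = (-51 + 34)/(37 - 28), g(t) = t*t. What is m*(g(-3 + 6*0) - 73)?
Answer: 1088/9 ≈ 120.89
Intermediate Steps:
g(t) = t**2
m = -17/9 ≈ -1.8889
m*(g(-3 + 6*0) - 73) = -17*((-3 + 6*0)**2 - 73)/9 = -17*((-3 + 0)**2 - 73)/9 = -17*((-3)**2 - 73)/9 = -17*(9 - 73)/9 = -17/9*(-64) = 1088/9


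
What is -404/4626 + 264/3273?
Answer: -16838/2523483 ≈ -0.0066725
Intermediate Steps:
-404/4626 + 264/3273 = -404*1/4626 + 264*(1/3273) = -202/2313 + 88/1091 = -16838/2523483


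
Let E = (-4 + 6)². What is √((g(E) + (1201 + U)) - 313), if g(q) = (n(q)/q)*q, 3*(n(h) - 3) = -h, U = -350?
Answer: √4857/3 ≈ 23.231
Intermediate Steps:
n(h) = 3 - h/3 (n(h) = 3 + (-h)/3 = 3 - h/3)
E = 4 (E = 2² = 4)
g(q) = 3 - q/3 (g(q) = ((3 - q/3)/q)*q = 3 - q/3)
√((g(E) + (1201 + U)) - 313) = √(((3 - ⅓*4) + (1201 - 350)) - 313) = √(((3 - 4/3) + 851) - 313) = √((5/3 + 851) - 313) = √(2558/3 - 313) = √(1619/3) = √4857/3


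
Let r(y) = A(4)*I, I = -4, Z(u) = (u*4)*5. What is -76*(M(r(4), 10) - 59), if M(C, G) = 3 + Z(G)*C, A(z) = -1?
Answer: -56544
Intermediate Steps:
Z(u) = 20*u (Z(u) = (4*u)*5 = 20*u)
r(y) = 4 (r(y) = -1*(-4) = 4)
M(C, G) = 3 + 20*C*G (M(C, G) = 3 + (20*G)*C = 3 + 20*C*G)
-76*(M(r(4), 10) - 59) = -76*((3 + 20*4*10) - 59) = -76*((3 + 800) - 59) = -76*(803 - 59) = -76*744 = -56544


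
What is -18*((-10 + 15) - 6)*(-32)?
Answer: -576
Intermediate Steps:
-18*((-10 + 15) - 6)*(-32) = -18*(5 - 6)*(-32) = -18*(-1)*(-32) = 18*(-32) = -576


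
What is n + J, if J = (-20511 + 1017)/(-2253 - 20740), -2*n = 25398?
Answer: -291968613/22993 ≈ -12698.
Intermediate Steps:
n = -12699 (n = -1/2*25398 = -12699)
J = 19494/22993 (J = -19494/(-22993) = -19494*(-1/22993) = 19494/22993 ≈ 0.84782)
n + J = -12699 + 19494/22993 = -291968613/22993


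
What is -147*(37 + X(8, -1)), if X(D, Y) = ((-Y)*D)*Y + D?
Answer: -5439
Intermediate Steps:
X(D, Y) = D - D*Y² (X(D, Y) = (-D*Y)*Y + D = -D*Y² + D = D - D*Y²)
-147*(37 + X(8, -1)) = -147*(37 + 8*(1 - 1*(-1)²)) = -147*(37 + 8*(1 - 1*1)) = -147*(37 + 8*(1 - 1)) = -147*(37 + 8*0) = -147*(37 + 0) = -147*37 = -5439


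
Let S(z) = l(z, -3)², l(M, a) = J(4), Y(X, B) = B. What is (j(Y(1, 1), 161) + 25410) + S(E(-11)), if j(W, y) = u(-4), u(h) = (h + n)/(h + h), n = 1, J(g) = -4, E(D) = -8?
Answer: 203411/8 ≈ 25426.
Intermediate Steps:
l(M, a) = -4
u(h) = (1 + h)/(2*h) (u(h) = (h + 1)/(h + h) = (1 + h)/((2*h)) = (1 + h)*(1/(2*h)) = (1 + h)/(2*h))
j(W, y) = 3/8 (j(W, y) = (½)*(1 - 4)/(-4) = (½)*(-¼)*(-3) = 3/8)
S(z) = 16 (S(z) = (-4)² = 16)
(j(Y(1, 1), 161) + 25410) + S(E(-11)) = (3/8 + 25410) + 16 = 203283/8 + 16 = 203411/8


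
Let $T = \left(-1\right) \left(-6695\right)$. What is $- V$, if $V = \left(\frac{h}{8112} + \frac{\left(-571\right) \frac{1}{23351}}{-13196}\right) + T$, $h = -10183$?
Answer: $- \frac{4182971308870481}{624907506288} \approx -6693.7$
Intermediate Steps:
$T = 6695$
$V = \frac{4182971308870481}{624907506288}$ ($V = \left(- \frac{10183}{8112} + \frac{\left(-571\right) \frac{1}{23351}}{-13196}\right) + 6695 = \left(\left(-10183\right) \frac{1}{8112} + \left(-571\right) \frac{1}{23351} \left(- \frac{1}{13196}\right)\right) + 6695 = \left(- \frac{10183}{8112} - - \frac{571}{308139796}\right) + 6695 = \left(- \frac{10183}{8112} + \frac{571}{308139796}\right) + 6695 = - \frac{784445727679}{624907506288} + 6695 = \frac{4182971308870481}{624907506288} \approx 6693.7$)
$- V = \left(-1\right) \frac{4182971308870481}{624907506288} = - \frac{4182971308870481}{624907506288}$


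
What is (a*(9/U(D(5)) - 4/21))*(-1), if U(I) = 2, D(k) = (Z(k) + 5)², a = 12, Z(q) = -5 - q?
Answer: -362/7 ≈ -51.714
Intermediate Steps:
D(k) = k² (D(k) = ((-5 - k) + 5)² = (-k)² = k²)
(a*(9/U(D(5)) - 4/21))*(-1) = (12*(9/2 - 4/21))*(-1) = (12*(181/42))*(-1) = (362/7)*(-1) = -362/7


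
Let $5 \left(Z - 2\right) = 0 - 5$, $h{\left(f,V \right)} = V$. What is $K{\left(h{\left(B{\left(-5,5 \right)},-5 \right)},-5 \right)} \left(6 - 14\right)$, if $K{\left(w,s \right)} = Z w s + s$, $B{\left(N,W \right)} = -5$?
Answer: $-160$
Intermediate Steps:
$Z = 1$ ($Z = 2 + \frac{0 - 5}{5} = 2 + \frac{1}{5} \left(-5\right) = 2 - 1 = 1$)
$K{\left(w,s \right)} = s + s w$ ($K{\left(w,s \right)} = 1 w s + s = w s + s = s w + s = s + s w$)
$K{\left(h{\left(B{\left(-5,5 \right)},-5 \right)},-5 \right)} \left(6 - 14\right) = - 5 \left(1 - 5\right) \left(6 - 14\right) = \left(-5\right) \left(-4\right) \left(-8\right) = 20 \left(-8\right) = -160$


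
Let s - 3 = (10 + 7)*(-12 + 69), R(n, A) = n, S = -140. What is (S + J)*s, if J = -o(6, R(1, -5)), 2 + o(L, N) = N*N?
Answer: -135108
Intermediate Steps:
s = 972 (s = 3 + (10 + 7)*(-12 + 69) = 3 + 17*57 = 3 + 969 = 972)
o(L, N) = -2 + N**2 (o(L, N) = -2 + N*N = -2 + N**2)
J = 1 (J = -(-2 + 1**2) = -(-2 + 1) = -1*(-1) = 1)
(S + J)*s = (-140 + 1)*972 = -139*972 = -135108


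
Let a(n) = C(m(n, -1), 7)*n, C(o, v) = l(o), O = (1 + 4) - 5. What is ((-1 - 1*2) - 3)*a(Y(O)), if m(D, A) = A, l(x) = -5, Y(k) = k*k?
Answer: 0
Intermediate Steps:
O = 0 (O = 5 - 5 = 0)
Y(k) = k²
C(o, v) = -5
a(n) = -5*n
((-1 - 1*2) - 3)*a(Y(O)) = ((-1 - 1*2) - 3)*(-5*0²) = ((-1 - 2) - 3)*(-5*0) = (-3 - 3)*0 = -6*0 = 0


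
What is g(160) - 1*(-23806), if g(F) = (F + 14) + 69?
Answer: 24049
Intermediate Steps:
g(F) = 83 + F (g(F) = (14 + F) + 69 = 83 + F)
g(160) - 1*(-23806) = (83 + 160) - 1*(-23806) = 243 + 23806 = 24049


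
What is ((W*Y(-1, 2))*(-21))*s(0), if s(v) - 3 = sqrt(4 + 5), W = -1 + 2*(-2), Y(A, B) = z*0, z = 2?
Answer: 0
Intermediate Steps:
Y(A, B) = 0 (Y(A, B) = 2*0 = 0)
W = -5 (W = -1 - 4 = -5)
s(v) = 6 (s(v) = 3 + sqrt(4 + 5) = 3 + sqrt(9) = 3 + 3 = 6)
((W*Y(-1, 2))*(-21))*s(0) = (-5*0*(-21))*6 = (0*(-21))*6 = 0*6 = 0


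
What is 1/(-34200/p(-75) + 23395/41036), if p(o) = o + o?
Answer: 41036/9379603 ≈ 0.0043750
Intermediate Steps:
p(o) = 2*o
1/(-34200/p(-75) + 23395/41036) = 1/(-34200/(2*(-75)) + 23395/41036) = 1/(-34200/(-150) + 23395*(1/41036)) = 1/(-34200*(-1/150) + 23395/41036) = 1/(228 + 23395/41036) = 1/(9379603/41036) = 41036/9379603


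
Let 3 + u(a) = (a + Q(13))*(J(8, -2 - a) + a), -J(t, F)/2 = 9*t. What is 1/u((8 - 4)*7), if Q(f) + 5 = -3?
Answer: -1/2323 ≈ -0.00043048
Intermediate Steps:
Q(f) = -8 (Q(f) = -5 - 3 = -8)
J(t, F) = -18*t
u(a) = -3 + (-144 + a)*(-8 + a) (u(a) = -3 + (a - 8)*(-18*8 + a) = -3 + (-8 + a)*(-144 + a) = -3 + (-144 + a)*(-8 + a))
1/u((8 - 4)*7) = 1/(1149 + ((8 - 4)*7)**2 - 152*(8 - 4)*7) = 1/(1149 + (4*7)**2 - 608*7) = 1/(1149 + 28**2 - 152*28) = 1/(1149 + 784 - 4256) = 1/(-2323) = -1/2323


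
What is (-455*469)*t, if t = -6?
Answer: 1280370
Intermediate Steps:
(-455*469)*t = -455*469*(-6) = -213395*(-6) = 1280370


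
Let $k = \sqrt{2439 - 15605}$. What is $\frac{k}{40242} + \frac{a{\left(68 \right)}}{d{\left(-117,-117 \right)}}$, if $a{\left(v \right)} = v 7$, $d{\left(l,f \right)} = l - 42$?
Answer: $- \frac{476}{159} + \frac{i \sqrt{13166}}{40242} \approx -2.9937 + 0.0028513 i$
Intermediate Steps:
$k = i \sqrt{13166}$ ($k = \sqrt{-13166} = i \sqrt{13166} \approx 114.74 i$)
$d{\left(l,f \right)} = -42 + l$ ($d{\left(l,f \right)} = l - 42 = -42 + l$)
$a{\left(v \right)} = 7 v$
$\frac{k}{40242} + \frac{a{\left(68 \right)}}{d{\left(-117,-117 \right)}} = \frac{i \sqrt{13166}}{40242} + \frac{7 \cdot 68}{-42 - 117} = i \sqrt{13166} \cdot \frac{1}{40242} + \frac{476}{-159} = \frac{i \sqrt{13166}}{40242} + 476 \left(- \frac{1}{159}\right) = \frac{i \sqrt{13166}}{40242} - \frac{476}{159} = - \frac{476}{159} + \frac{i \sqrt{13166}}{40242}$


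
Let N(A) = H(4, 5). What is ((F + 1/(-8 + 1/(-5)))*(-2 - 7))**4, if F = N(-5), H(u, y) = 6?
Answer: 22132894202721/2825761 ≈ 7.8325e+6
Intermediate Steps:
N(A) = 6
F = 6
((F + 1/(-8 + 1/(-5)))*(-2 - 7))**4 = ((6 + 1/(-8 + 1/(-5)))*(-2 - 7))**4 = ((6 + 1/(-8 - 1/5))*(-9))**4 = ((6 + 1/(-41/5))*(-9))**4 = ((6 - 5/41)*(-9))**4 = ((241/41)*(-9))**4 = (-2169/41)**4 = 22132894202721/2825761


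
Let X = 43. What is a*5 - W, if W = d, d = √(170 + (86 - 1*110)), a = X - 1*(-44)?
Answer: 435 - √146 ≈ 422.92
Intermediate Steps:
a = 87 (a = 43 - 1*(-44) = 43 + 44 = 87)
d = √146 (d = √(170 + (86 - 110)) = √(170 - 24) = √146 ≈ 12.083)
W = √146 ≈ 12.083
a*5 - W = 87*5 - √146 = 435 - √146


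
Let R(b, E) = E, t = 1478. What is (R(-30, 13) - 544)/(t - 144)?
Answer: -531/1334 ≈ -0.39805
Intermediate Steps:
(R(-30, 13) - 544)/(t - 144) = (13 - 544)/(1478 - 144) = -531/1334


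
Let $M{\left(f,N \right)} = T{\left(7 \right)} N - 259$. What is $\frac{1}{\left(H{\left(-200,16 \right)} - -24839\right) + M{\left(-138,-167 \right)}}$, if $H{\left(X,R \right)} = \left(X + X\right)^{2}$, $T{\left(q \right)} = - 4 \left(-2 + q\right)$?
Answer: $\frac{1}{187920} \approx 5.3214 \cdot 10^{-6}$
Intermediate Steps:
$T{\left(q \right)} = 8 - 4 q$
$H{\left(X,R \right)} = 4 X^{2}$ ($H{\left(X,R \right)} = \left(2 X\right)^{2} = 4 X^{2}$)
$M{\left(f,N \right)} = -259 - 20 N$ ($M{\left(f,N \right)} = \left(8 - 28\right) N - 259 = - 20 N - 259 = -259 - 20 N$)
$\frac{1}{\left(H{\left(-200,16 \right)} - -24839\right) + M{\left(-138,-167 \right)}} = \frac{1}{\left(4 \left(-200\right)^{2} - -24839\right) - -3081} = \frac{1}{\left(4 \cdot 40000 + 24839\right) + \left(-259 + 3340\right)} = \frac{1}{\left(160000 + 24839\right) + 3081} = \frac{1}{184839 + 3081} = \frac{1}{187920}$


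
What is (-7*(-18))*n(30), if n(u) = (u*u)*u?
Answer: 3402000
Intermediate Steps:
n(u) = u³ (n(u) = u²*u = u³)
(-7*(-18))*n(30) = -7*(-18)*30³ = 126*27000 = 3402000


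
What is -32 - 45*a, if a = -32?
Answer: 1408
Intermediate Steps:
-32 - 45*a = -32 - 45*(-32) = -32 + 1440 = 1408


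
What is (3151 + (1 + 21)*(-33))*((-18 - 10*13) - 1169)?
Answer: -3193725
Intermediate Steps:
(3151 + (1 + 21)*(-33))*((-18 - 10*13) - 1169) = (3151 + 22*(-33))*((-18 - 130) - 1169) = (3151 - 726)*(-148 - 1169) = 2425*(-1317) = -3193725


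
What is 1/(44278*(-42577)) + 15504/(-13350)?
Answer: -4871419867329/4194624303350 ≈ -1.1613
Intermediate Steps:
1/(44278*(-42577)) + 15504/(-13350) = (1/44278)*(-1/42577) + 15504*(-1/13350) = -1/1885224406 - 2584/2225 = -4871419867329/4194624303350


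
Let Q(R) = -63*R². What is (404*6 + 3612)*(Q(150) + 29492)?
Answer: -8378016288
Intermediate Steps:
(404*6 + 3612)*(Q(150) + 29492) = (404*6 + 3612)*(-63*150² + 29492) = (2424 + 3612)*(-63*22500 + 29492) = 6036*(-1417500 + 29492) = 6036*(-1388008) = -8378016288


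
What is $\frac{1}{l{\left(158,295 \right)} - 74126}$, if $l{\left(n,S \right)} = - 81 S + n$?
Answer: $- \frac{1}{97863} \approx -1.0218 \cdot 10^{-5}$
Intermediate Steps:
$l{\left(n,S \right)} = n - 81 S$
$\frac{1}{l{\left(158,295 \right)} - 74126} = \frac{1}{\left(158 - 23895\right) - 74126} = \frac{1}{-23737 - 74126} = \frac{1}{-97863} = - \frac{1}{97863}$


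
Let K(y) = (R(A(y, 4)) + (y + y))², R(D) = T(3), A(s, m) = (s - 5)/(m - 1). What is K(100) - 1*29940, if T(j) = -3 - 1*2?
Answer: 8085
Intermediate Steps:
A(s, m) = (-5 + s)/(-1 + m)
T(j) = -5 (T(j) = -3 - 2 = -5)
R(D) = -5
K(y) = (-5 + 2*y)² (K(y) = (-5 + (y + y))² = (-5 + 2*y)²)
K(100) - 1*29940 = (-5 + 2*100)² - 1*29940 = (-5 + 200)² - 29940 = 195² - 29940 = 38025 - 29940 = 8085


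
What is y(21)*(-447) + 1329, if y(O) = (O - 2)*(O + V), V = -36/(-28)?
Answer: -1315605/7 ≈ -1.8794e+5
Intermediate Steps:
V = 9/7 (V = -36*(-1/28) = 9/7 ≈ 1.2857)
y(O) = (-2 + O)*(9/7 + O) (y(O) = (O - 2)*(O + 9/7) = (-2 + O)*(9/7 + O))
y(21)*(-447) + 1329 = (-18/7 + 21² - 5/7*21)*(-447) + 1329 = (-18/7 + 441 - 15)*(-447) + 1329 = (2964/7)*(-447) + 1329 = -1324908/7 + 1329 = -1315605/7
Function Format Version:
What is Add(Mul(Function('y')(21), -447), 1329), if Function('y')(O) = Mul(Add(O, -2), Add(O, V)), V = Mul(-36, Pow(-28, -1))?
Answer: Rational(-1315605, 7) ≈ -1.8794e+5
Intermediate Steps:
V = Rational(9, 7) (V = Mul(-36, Rational(-1, 28)) = Rational(9, 7) ≈ 1.2857)
Function('y')(O) = Mul(Add(-2, O), Add(Rational(9, 7), O)) (Function('y')(O) = Mul(Add(O, -2), Add(O, Rational(9, 7))) = Mul(Add(-2, O), Add(Rational(9, 7), O)))
Add(Mul(Function('y')(21), -447), 1329) = Add(Mul(Add(Rational(-18, 7), Pow(21, 2), Mul(Rational(-5, 7), 21)), -447), 1329) = Add(Mul(Add(Rational(-18, 7), 441, -15), -447), 1329) = Add(Mul(Rational(2964, 7), -447), 1329) = Add(Rational(-1324908, 7), 1329) = Rational(-1315605, 7)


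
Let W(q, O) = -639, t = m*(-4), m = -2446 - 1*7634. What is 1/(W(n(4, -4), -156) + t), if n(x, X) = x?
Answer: 1/39681 ≈ 2.5201e-5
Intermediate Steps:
m = -10080 (m = -2446 - 7634 = -10080)
t = 40320 (t = -10080*(-4) = 40320)
1/(W(n(4, -4), -156) + t) = 1/(-639 + 40320) = 1/39681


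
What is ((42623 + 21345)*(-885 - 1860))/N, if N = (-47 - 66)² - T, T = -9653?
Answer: -29265360/3737 ≈ -7831.2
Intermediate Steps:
N = 22422 (N = (-47 - 66)² - 1*(-9653) = (-113)² + 9653 = 12769 + 9653 = 22422)
((42623 + 21345)*(-885 - 1860))/N = ((42623 + 21345)*(-885 - 1860))/22422 = (63968*(-2745))*(1/22422) = -175592160*1/22422 = -29265360/3737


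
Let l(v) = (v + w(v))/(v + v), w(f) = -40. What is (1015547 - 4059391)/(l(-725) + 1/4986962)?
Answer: -1100516241239780/190751369 ≈ -5.7694e+6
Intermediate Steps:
l(v) = (-40 + v)/(2*v) (l(v) = (v - 40)/(v + v) = (-40 + v)/((2*v)) = (-40 + v)*(1/(2*v)) = (-40 + v)/(2*v))
(1015547 - 4059391)/(l(-725) + 1/4986962) = (1015547 - 4059391)/((½)*(-40 - 725)/(-725) + 1/4986962) = -3043844/((½)*(-1/725)*(-765) + 1/4986962) = -3043844/(153/290 + 1/4986962) = -3043844/190751369/361554745 = -3043844*361554745/190751369 = -1100516241239780/190751369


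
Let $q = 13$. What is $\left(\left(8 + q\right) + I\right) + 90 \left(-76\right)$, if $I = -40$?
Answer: $-6859$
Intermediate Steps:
$\left(\left(8 + q\right) + I\right) + 90 \left(-76\right) = \left(\left(8 + 13\right) - 40\right) + 90 \left(-76\right) = \left(21 - 40\right) - 6840 = -19 - 6840 = -6859$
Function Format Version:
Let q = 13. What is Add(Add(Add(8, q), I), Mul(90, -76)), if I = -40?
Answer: -6859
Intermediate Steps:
Add(Add(Add(8, q), I), Mul(90, -76)) = Add(Add(Add(8, 13), -40), Mul(90, -76)) = Add(Add(21, -40), -6840) = Add(-19, -6840) = -6859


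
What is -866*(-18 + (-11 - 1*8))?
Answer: 32042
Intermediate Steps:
-866*(-18 + (-11 - 1*8)) = -866*(-18 + (-11 - 8)) = -866*(-18 - 19) = -866*(-37) = 32042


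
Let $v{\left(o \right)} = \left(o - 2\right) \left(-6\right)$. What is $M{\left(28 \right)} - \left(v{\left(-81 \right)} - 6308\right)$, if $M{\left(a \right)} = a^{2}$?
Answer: $6594$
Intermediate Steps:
$v{\left(o \right)} = 12 - 6 o$ ($v{\left(o \right)} = \left(-2 + o\right) \left(-6\right) = 12 - 6 o$)
$M{\left(28 \right)} - \left(v{\left(-81 \right)} - 6308\right) = 28^{2} - \left(\left(12 - -486\right) - 6308\right) = 784 - \left(\left(12 + 486\right) - 6308\right) = 784 - \left(498 - 6308\right) = 784 - -5810 = 784 + 5810 = 6594$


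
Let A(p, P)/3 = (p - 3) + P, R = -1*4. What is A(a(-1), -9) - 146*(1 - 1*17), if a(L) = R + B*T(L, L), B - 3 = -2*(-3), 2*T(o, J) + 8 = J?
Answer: 4333/2 ≈ 2166.5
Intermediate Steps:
T(o, J) = -4 + J/2
B = 9 (B = 3 - 2*(-3) = 3 + 6 = 9)
R = -4
a(L) = -40 + 9*L/2 (a(L) = -4 + 9*(-4 + L/2) = -4 + (-36 + 9*L/2) = -40 + 9*L/2)
A(p, P) = -9 + 3*P + 3*p (A(p, P) = 3*((p - 3) + P) = 3*((-3 + p) + P) = 3*(-3 + P + p) = -9 + 3*P + 3*p)
A(a(-1), -9) - 146*(1 - 1*17) = (-9 + 3*(-9) + 3*(-40 + (9/2)*(-1))) - 146*(1 - 1*17) = (-9 - 27 + 3*(-40 - 9/2)) - 146*(1 - 17) = (-9 - 27 + 3*(-89/2)) - 146*(-16) = (-9 - 27 - 267/2) + 2336 = -339/2 + 2336 = 4333/2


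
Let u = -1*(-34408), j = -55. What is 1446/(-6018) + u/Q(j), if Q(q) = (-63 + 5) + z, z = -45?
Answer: -34536047/103309 ≈ -334.30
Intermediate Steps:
Q(q) = -103 (Q(q) = (-63 + 5) - 45 = -58 - 45 = -103)
u = 34408
1446/(-6018) + u/Q(j) = 1446/(-6018) + 34408/(-103) = 1446*(-1/6018) + 34408*(-1/103) = -241/1003 - 34408/103 = -34536047/103309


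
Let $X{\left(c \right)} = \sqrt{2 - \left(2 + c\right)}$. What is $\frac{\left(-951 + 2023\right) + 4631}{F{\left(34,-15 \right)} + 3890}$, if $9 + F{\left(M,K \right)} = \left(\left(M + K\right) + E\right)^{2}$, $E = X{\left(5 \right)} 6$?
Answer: $\frac{1286977}{931098} - \frac{36119 i \sqrt{5}}{465549} \approx 1.3822 - 0.17348 i$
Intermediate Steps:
$X{\left(c \right)} = \sqrt{- c}$
$E = 6 i \sqrt{5}$ ($E = \sqrt{\left(-1\right) 5} \cdot 6 = \sqrt{-5} \cdot 6 = i \sqrt{5} \cdot 6 = 6 i \sqrt{5} \approx 13.416 i$)
$F{\left(M,K \right)} = -9 + \left(K + M + 6 i \sqrt{5}\right)^{2}$ ($F{\left(M,K \right)} = -9 + \left(\left(M + K\right) + 6 i \sqrt{5}\right)^{2} = -9 + \left(\left(K + M\right) + 6 i \sqrt{5}\right)^{2} = -9 + \left(K + M + 6 i \sqrt{5}\right)^{2}$)
$\frac{\left(-951 + 2023\right) + 4631}{F{\left(34,-15 \right)} + 3890} = \frac{\left(-951 + 2023\right) + 4631}{\left(-9 + \left(-15 + 34 + 6 i \sqrt{5}\right)^{2}\right) + 3890} = \frac{1072 + 4631}{\left(-9 + \left(19 + 6 i \sqrt{5}\right)^{2}\right) + 3890} = \frac{5703}{3881 + \left(19 + 6 i \sqrt{5}\right)^{2}}$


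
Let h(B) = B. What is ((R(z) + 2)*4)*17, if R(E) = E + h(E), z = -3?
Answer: -272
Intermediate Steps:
R(E) = 2*E (R(E) = E + E = 2*E)
((R(z) + 2)*4)*17 = ((2*(-3) + 2)*4)*17 = ((-6 + 2)*4)*17 = -4*4*17 = -16*17 = -272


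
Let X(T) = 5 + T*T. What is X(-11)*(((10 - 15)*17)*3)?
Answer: -32130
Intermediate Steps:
X(T) = 5 + T**2
X(-11)*(((10 - 15)*17)*3) = (5 + (-11)**2)*(((10 - 15)*17)*3) = (5 + 121)*(-5*17*3) = 126*(-85*3) = 126*(-255) = -32130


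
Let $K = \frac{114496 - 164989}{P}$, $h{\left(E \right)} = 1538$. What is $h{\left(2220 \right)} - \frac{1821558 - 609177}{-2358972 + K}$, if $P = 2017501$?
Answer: $\frac{2440713096339017}{1586409473155} \approx 1538.5$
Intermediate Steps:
$K = - \frac{50493}{2017501}$ ($K = \frac{114496 - 164989}{2017501} = \left(114496 - 164989\right) \frac{1}{2017501} = \left(-50493\right) \frac{1}{2017501} = - \frac{50493}{2017501} \approx -0.025027$)
$h{\left(2220 \right)} - \frac{1821558 - 609177}{-2358972 + K} = 1538 - \frac{1821558 - 609177}{-2358972 - \frac{50493}{2017501}} = 1538 - \frac{1212381}{- \frac{4759228419465}{2017501}} = 1538 - 1212381 \left(- \frac{2017501}{4759228419465}\right) = 1538 - - \frac{815326626627}{1586409473155} = 1538 + \frac{815326626627}{1586409473155} = \frac{2440713096339017}{1586409473155}$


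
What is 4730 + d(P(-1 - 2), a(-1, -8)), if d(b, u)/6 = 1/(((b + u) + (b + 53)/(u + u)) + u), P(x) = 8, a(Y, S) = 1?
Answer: 127714/27 ≈ 4730.1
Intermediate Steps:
d(b, u) = 6/(b + 2*u + (53 + b)/(2*u)) (d(b, u) = 6/(((b + u) + (b + 53)/(u + u)) + u) = 6/(((b + u) + (53 + b)/((2*u))) + u) = 6/(((b + u) + (53 + b)*(1/(2*u))) + u) = 6/(((b + u) + (53 + b)/(2*u)) + u) = 6/((b + u + (53 + b)/(2*u)) + u) = 6/(b + 2*u + (53 + b)/(2*u)))
4730 + d(P(-1 - 2), a(-1, -8)) = 4730 + 12*1/(53 + 8 + 4*1**2 + 2*8*1) = 4730 + 12*1/(53 + 8 + 4*1 + 16) = 4730 + 12*1/(53 + 8 + 4 + 16) = 4730 + 12*1/81 = 4730 + 12*1*(1/81) = 4730 + 4/27 = 127714/27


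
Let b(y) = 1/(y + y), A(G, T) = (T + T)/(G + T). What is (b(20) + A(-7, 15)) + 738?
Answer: 29671/40 ≈ 741.78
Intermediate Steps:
A(G, T) = 2*T/(G + T) (A(G, T) = (2*T)/(G + T) = 2*T/(G + T))
b(y) = 1/(2*y)
(b(20) + A(-7, 15)) + 738 = ((1/2)/20 + 2*15/(-7 + 15)) + 738 = ((1/2)*(1/20) + 2*15/8) + 738 = (1/40 + 2*15*(1/8)) + 738 = (1/40 + 15/4) + 738 = 151/40 + 738 = 29671/40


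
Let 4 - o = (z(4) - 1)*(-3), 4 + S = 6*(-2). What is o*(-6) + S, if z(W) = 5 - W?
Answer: -40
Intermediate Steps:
S = -16 (S = -4 + 6*(-2) = -4 - 12 = -16)
o = 4 (o = 4 - ((5 - 1*4) - 1)*(-3) = 4 - ((5 - 4) - 1)*(-3) = 4 - (1 - 1)*(-3) = 4 - 0*(-3) = 4 - 1*0 = 4 + 0 = 4)
o*(-6) + S = 4*(-6) - 16 = -24 - 16 = -40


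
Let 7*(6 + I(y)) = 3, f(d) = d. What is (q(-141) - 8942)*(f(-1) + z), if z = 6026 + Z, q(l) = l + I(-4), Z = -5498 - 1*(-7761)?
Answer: -75326080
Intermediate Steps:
I(y) = -39/7 (I(y) = -6 + (⅐)*3 = -6 + 3/7 = -39/7)
Z = 2263 (Z = -5498 + 7761 = 2263)
q(l) = -39/7 + l (q(l) = l - 39/7 = -39/7 + l)
z = 8289 (z = 6026 + 2263 = 8289)
(q(-141) - 8942)*(f(-1) + z) = ((-39/7 - 141) - 8942)*(-1 + 8289) = (-1026/7 - 8942)*8288 = -63620/7*8288 = -75326080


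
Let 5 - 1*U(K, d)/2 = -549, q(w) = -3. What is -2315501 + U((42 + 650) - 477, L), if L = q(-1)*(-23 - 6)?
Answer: -2314393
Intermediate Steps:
L = 87 (L = -3*(-23 - 6) = -3*(-29) = 87)
U(K, d) = 1108 (U(K, d) = 10 - 2*(-549) = 10 + 1098 = 1108)
-2315501 + U((42 + 650) - 477, L) = -2315501 + 1108 = -2314393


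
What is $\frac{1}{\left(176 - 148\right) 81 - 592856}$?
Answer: $- \frac{1}{590588} \approx -1.6932 \cdot 10^{-6}$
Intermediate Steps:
$\frac{1}{\left(176 - 148\right) 81 - 592856} = \frac{1}{28 \cdot 81 - 592856} = \frac{1}{2268 - 592856} = \frac{1}{-590588} = - \frac{1}{590588}$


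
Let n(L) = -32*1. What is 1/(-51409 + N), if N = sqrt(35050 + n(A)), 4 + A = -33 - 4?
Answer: -51409/2642850263 - sqrt(35018)/2642850263 ≈ -1.9523e-5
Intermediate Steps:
A = -41 (A = -4 + (-33 - 4) = -4 - 37 = -41)
n(L) = -32
N = sqrt(35018) (N = sqrt(35050 - 32) = sqrt(35018) ≈ 187.13)
1/(-51409 + N) = 1/(-51409 + sqrt(35018))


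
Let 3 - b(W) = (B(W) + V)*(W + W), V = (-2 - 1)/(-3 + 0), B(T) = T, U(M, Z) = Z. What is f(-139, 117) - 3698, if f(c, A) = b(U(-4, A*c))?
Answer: -528941507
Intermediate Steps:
V = 1 (V = -3/(-3) = -3*(-1/3) = 1)
b(W) = 3 - 2*W*(1 + W) (b(W) = 3 - (W + 1)*(W + W) = 3 - (1 + W)*2*W = 3 - 2*W*(1 + W))
f(c, A) = 3 - 2*A*c - 2*A**2*c**2
f(-139, 117) - 3698 = (3 - 2*117*(-139) - 2*117**2*(-139)**2) - 3698 = (3 + 32526 - 2*13689*19321) - 3698 = (3 + 32526 - 528970338) - 3698 = -528937809 - 3698 = -528941507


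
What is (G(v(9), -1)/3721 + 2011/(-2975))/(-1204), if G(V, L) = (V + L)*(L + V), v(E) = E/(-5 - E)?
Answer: 209297243/373190997200 ≈ 0.00056083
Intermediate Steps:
G(V, L) = (L + V)² (G(V, L) = (L + V)*(L + V) = (L + V)²)
(G(v(9), -1)/3721 + 2011/(-2975))/(-1204) = ((-1 - 1*9/(5 + 9))²/3721 + 2011/(-2975))/(-1204) = ((-1 - 1*9/14)²*(1/3721) + 2011*(-1/2975))*(-1/1204) = ((-1 - 1*9*1/14)²*(1/3721) - 2011/2975)*(-1/1204) = ((-1 - 9/14)²*(1/3721) - 2011/2975)*(-1/1204) = ((-23/14)²*(1/3721) - 2011/2975)*(-1/1204) = ((529/196)*(1/3721) - 2011/2975)*(-1/1204) = (529/729316 - 2011/2975)*(-1/1204) = -209297243/309959300*(-1/1204) = 209297243/373190997200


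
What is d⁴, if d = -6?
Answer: 1296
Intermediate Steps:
d⁴ = (-6)⁴ = 1296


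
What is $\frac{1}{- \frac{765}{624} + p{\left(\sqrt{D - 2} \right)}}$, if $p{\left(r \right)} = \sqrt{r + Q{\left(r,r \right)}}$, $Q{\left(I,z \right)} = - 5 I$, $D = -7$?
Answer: $- \frac{1}{\frac{255}{208} - 2 \sqrt{3} \sqrt{- i}} \approx 0.1632 + 0.32673 i$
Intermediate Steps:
$p{\left(r \right)} = 2 \sqrt{- r}$ ($p{\left(r \right)} = \sqrt{r - 5 r} = \sqrt{- 4 r} = 2 \sqrt{- r}$)
$\frac{1}{- \frac{765}{624} + p{\left(\sqrt{D - 2} \right)}} = \frac{1}{- \frac{765}{624} + 2 \sqrt{- \sqrt{-7 - 2}}} = \frac{1}{\left(-765\right) \frac{1}{624} + 2 \sqrt{- \sqrt{-9}}} = \frac{1}{- \frac{255}{208} + 2 \sqrt{- 3 i}} = \frac{1}{- \frac{255}{208} + 2 \sqrt{3} \sqrt{- i}}$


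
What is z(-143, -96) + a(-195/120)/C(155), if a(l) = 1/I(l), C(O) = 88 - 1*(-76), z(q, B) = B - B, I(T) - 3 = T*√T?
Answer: 384/279005 + 52*I*√26/279005 ≈ 0.0013763 + 0.00095034*I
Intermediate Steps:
I(T) = 3 + T^(3/2) (I(T) = 3 + T*√T = 3 + T^(3/2))
z(q, B) = 0
C(O) = 164 (C(O) = 88 + 76 = 164)
a(l) = 1/(3 + l^(3/2))
z(-143, -96) + a(-195/120)/C(155) = 0 + 1/((3 + (-195/120)^(3/2))*164) = 0 + (1/164)/(3 + (-195*1/120)^(3/2)) = 0 + (1/164)/(3 + (-13/8)^(3/2)) = 0 + (1/164)/(3 - 13*I*√26/32) = 0 + 1/(164*(3 - 13*I*√26/32)) = 1/(164*(3 - 13*I*√26/32))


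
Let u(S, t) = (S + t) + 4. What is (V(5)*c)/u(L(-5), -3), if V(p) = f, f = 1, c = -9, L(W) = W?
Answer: 9/4 ≈ 2.2500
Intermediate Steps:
u(S, t) = 4 + S + t
V(p) = 1
(V(5)*c)/u(L(-5), -3) = (1*(-9))/(4 - 5 - 3) = -9/(-4) = -9*(-¼) = 9/4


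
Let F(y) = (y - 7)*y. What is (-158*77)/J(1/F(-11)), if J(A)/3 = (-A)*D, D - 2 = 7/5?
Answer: 4014780/17 ≈ 2.3616e+5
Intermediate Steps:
D = 17/5 (D = 2 + 7/5 = 17/5 ≈ 3.4000)
F(y) = y*(-7 + y) (F(y) = (-7 + y)*y = y*(-7 + y))
J(A) = -51*A/5 (J(A) = 3*(-A*(17/5)) = 3*(-17*A/5) = -51*A/5)
(-158*77)/J(1/F(-11)) = (-158*77)/((-51*(-1/(11*(-7 - 11)))/5)) = -12166/((-51/(5*((-11*(-18)))))) = -12166/((-51/5/198)) = -12166/((-51/5*1/198)) = -12166/(-17/330) = -12166*(-330/17) = 4014780/17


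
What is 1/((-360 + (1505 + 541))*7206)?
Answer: 1/12149316 ≈ 8.2309e-8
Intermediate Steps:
1/((-360 + (1505 + 541))*7206) = (1/7206)/(-360 + 2046) = (1/7206)/1686 = (1/1686)*(1/7206) = 1/12149316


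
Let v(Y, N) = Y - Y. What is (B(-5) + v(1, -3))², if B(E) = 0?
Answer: 0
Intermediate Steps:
v(Y, N) = 0
(B(-5) + v(1, -3))² = (0 + 0)² = 0² = 0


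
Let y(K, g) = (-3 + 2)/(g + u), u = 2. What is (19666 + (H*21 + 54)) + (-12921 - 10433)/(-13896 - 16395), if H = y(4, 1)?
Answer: 597149837/30291 ≈ 19714.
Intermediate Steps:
y(K, g) = -1/(2 + g) (y(K, g) = (-3 + 2)/(g + 2) = -1/(2 + g))
H = -⅓ (H = -1/(2 + 1) = -1/3 = -1*⅓ = -⅓ ≈ -0.33333)
(19666 + (H*21 + 54)) + (-12921 - 10433)/(-13896 - 16395) = (19666 + (-⅓*21 + 54)) + (-12921 - 10433)/(-13896 - 16395) = (19666 + (-7 + 54)) - 23354/(-30291) = (19666 + 47) - 23354*(-1/30291) = 19713 + 23354/30291 = 597149837/30291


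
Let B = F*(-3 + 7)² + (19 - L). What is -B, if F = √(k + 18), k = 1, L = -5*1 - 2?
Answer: -26 - 16*√19 ≈ -95.742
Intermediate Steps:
L = -7 (L = -5 - 2 = -7)
F = √19 (F = √(1 + 18) = √19 ≈ 4.3589)
B = 26 + 16*√19 (B = √19*(-3 + 7)² + (19 - 1*(-7)) = √19*4² + (19 + 7) = √19*16 + 26 = 16*√19 + 26 = 26 + 16*√19 ≈ 95.742)
-B = -(26 + 16*√19) = -26 - 16*√19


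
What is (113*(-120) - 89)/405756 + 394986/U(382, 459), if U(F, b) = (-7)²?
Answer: 160267270615/19882044 ≈ 8060.9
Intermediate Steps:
U(F, b) = 49
(113*(-120) - 89)/405756 + 394986/U(382, 459) = (113*(-120) - 89)/405756 + 394986/49 = (-13560 - 89)*(1/405756) + 394986*(1/49) = -13649*1/405756 + 394986/49 = -13649/405756 + 394986/49 = 160267270615/19882044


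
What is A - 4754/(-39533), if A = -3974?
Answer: -157099388/39533 ≈ -3973.9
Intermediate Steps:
A - 4754/(-39533) = -3974 - 4754/(-39533) = -3974 - 4754*(-1/39533) = -3974 + 4754/39533 = -157099388/39533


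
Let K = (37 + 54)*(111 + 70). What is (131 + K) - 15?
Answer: 16587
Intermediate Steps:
K = 16471 (K = 91*181 = 16471)
(131 + K) - 15 = (131 + 16471) - 15 = 16602 - 15 = 16587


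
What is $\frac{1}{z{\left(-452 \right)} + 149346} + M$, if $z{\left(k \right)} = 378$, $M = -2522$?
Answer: $- \frac{377603927}{149724} \approx -2522.0$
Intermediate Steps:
$\frac{1}{z{\left(-452 \right)} + 149346} + M = \frac{1}{378 + 149346} - 2522 = \frac{1}{149724} - 2522 = - \frac{377603927}{149724}$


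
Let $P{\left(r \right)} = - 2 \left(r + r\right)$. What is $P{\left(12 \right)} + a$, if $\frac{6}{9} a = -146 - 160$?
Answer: $-507$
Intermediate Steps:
$a = -459$ ($a = \frac{3 \left(-146 - 160\right)}{2} = \frac{3}{2} \left(-306\right) = -459$)
$P{\left(r \right)} = - 4 r$ ($P{\left(r \right)} = - 2 \cdot 2 r = - 4 r$)
$P{\left(12 \right)} + a = \left(-4\right) 12 - 459 = -48 - 459 = -507$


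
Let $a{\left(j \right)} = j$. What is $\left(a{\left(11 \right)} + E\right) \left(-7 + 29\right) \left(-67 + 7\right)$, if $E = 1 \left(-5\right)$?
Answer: $-7920$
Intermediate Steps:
$E = -5$
$\left(a{\left(11 \right)} + E\right) \left(-7 + 29\right) \left(-67 + 7\right) = \left(11 - 5\right) \left(-7 + 29\right) \left(-67 + 7\right) = 6 \cdot 22 \left(-60\right) = 6 \left(-1320\right) = -7920$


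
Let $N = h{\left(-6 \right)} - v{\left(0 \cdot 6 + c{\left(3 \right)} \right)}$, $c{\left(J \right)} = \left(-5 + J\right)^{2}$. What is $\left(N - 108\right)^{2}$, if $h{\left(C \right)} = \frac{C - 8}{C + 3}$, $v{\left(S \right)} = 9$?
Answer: $\frac{113569}{9} \approx 12619.0$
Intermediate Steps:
$h{\left(C \right)} = \frac{-8 + C}{3 + C}$
$N = - \frac{13}{3}$ ($N = \frac{-8 - 6}{3 - 6} - 9 = \frac{1}{-3} \left(-14\right) - 9 = \left(- \frac{1}{3}\right) \left(-14\right) - 9 = \frac{14}{3} - 9 = - \frac{13}{3} \approx -4.3333$)
$\left(N - 108\right)^{2} = \left(- \frac{13}{3} - 108\right)^{2} = \left(- \frac{337}{3}\right)^{2} = \frac{113569}{9}$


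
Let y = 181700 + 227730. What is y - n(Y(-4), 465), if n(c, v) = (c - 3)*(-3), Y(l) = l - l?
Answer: 409421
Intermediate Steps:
Y(l) = 0
n(c, v) = 9 - 3*c (n(c, v) = (-3 + c)*(-3) = 9 - 3*c)
y = 409430
y - n(Y(-4), 465) = 409430 - (9 - 3*0) = 409430 - (9 + 0) = 409430 - 1*9 = 409430 - 9 = 409421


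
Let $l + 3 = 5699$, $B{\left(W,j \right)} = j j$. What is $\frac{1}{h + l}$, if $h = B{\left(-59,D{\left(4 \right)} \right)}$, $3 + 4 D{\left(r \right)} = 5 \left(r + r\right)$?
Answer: $\frac{16}{92505} \approx 0.00017296$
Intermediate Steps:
$D{\left(r \right)} = - \frac{3}{4} + \frac{5 r}{2}$ ($D{\left(r \right)} = - \frac{3}{4} + \frac{5 \left(r + r\right)}{4} = - \frac{3}{4} + \frac{5 \cdot 2 r}{4} = - \frac{3}{4} + \frac{10 r}{4} = - \frac{3}{4} + \frac{5 r}{2}$)
$B{\left(W,j \right)} = j^{2}$
$h = \frac{1369}{16}$ ($h = \left(- \frac{3}{4} + \frac{5}{2} \cdot 4\right)^{2} = \left(- \frac{3}{4} + 10\right)^{2} = \left(\frac{37}{4}\right)^{2} = \frac{1369}{16} \approx 85.563$)
$l = 5696$ ($l = -3 + 5699 = 5696$)
$\frac{1}{h + l} = \frac{1}{\frac{1369}{16} + 5696} = \frac{1}{\frac{92505}{16}} = \frac{16}{92505}$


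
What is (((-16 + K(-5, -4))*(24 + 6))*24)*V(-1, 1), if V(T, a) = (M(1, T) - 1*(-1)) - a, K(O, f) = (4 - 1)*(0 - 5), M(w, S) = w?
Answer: -22320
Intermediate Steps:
K(O, f) = -15 (K(O, f) = 3*(-5) = -15)
V(T, a) = 2 - a (V(T, a) = (1 - 1*(-1)) - a = (1 + 1) - a = 2 - a)
(((-16 + K(-5, -4))*(24 + 6))*24)*V(-1, 1) = (((-16 - 15)*(24 + 6))*24)*(2 - 1*1) = (-31*30*24)*(2 - 1) = -930*24*1 = -22320*1 = -22320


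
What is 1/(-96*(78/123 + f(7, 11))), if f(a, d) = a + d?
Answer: -41/73344 ≈ -0.00055901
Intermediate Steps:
1/(-96*(78/123 + f(7, 11))) = 1/(-96*(78/123 + (7 + 11))) = 1/(-96*(78*(1/123) + 18)) = 1/(-96*(26/41 + 18)) = 1/(-96*764/41) = 1/(-73344/41) = -41/73344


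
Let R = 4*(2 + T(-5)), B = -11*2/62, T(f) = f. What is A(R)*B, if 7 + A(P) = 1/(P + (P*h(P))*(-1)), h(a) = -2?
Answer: 2783/1116 ≈ 2.4937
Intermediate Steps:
B = -11/31 (B = -22*1/62 = -11/31 ≈ -0.35484)
R = -12 (R = 4*(2 - 5) = 4*(-3) = -12)
A(P) = -7 + 1/(3*P) (A(P) = -7 + 1/(P + (P*(-2))*(-1)) = -7 + 1/(P - 2*P*(-1)) = -7 + 1/(P + 2*P) = -7 + 1/(3*P))
A(R)*B = (-7 + (1/3)/(-12))*(-11/31) = (-7 + (1/3)*(-1/12))*(-11/31) = (-7 - 1/36)*(-11/31) = -253/36*(-11/31) = 2783/1116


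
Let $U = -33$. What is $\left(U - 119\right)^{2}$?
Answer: $23104$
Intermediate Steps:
$\left(U - 119\right)^{2} = \left(-33 - 119\right)^{2} = \left(-152\right)^{2} = 23104$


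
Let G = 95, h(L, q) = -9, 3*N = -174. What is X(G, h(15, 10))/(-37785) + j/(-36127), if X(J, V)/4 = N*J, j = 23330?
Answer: -17056994/273011739 ≈ -0.062477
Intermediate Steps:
N = -58 (N = (⅓)*(-174) = -58)
X(J, V) = -232*J (X(J, V) = 4*(-58*J) = -232*J)
X(G, h(15, 10))/(-37785) + j/(-36127) = -232*95/(-37785) + 23330/(-36127) = -22040*(-1/37785) + 23330*(-1/36127) = 4408/7557 - 23330/36127 = -17056994/273011739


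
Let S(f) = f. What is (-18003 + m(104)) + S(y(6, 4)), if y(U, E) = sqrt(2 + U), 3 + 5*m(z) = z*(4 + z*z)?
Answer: 1035262/5 + 2*sqrt(2) ≈ 2.0706e+5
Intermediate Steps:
m(z) = -3/5 + z*(4 + z**2)/5 (m(z) = -3/5 + (z*(4 + z*z))/5 = -3/5 + (z*(4 + z**2))/5 = -3/5 + z*(4 + z**2)/5)
(-18003 + m(104)) + S(y(6, 4)) = (-18003 + (-3/5 + (1/5)*104**3 + (4/5)*104)) + sqrt(2 + 6) = (-18003 + (-3/5 + (1/5)*1124864 + 416/5)) + sqrt(8) = (-18003 + (-3/5 + 1124864/5 + 416/5)) + 2*sqrt(2) = (-18003 + 1125277/5) + 2*sqrt(2) = 1035262/5 + 2*sqrt(2)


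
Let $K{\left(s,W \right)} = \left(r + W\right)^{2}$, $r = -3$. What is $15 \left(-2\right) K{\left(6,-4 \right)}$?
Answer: $-1470$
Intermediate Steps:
$K{\left(s,W \right)} = \left(-3 + W\right)^{2}$
$15 \left(-2\right) K{\left(6,-4 \right)} = 15 \left(-2\right) \left(-3 - 4\right)^{2} = - 30 \left(-7\right)^{2} = \left(-30\right) 49 = -1470$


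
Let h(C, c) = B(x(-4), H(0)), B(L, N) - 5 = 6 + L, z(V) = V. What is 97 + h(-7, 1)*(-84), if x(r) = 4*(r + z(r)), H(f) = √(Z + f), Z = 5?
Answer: 1861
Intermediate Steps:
H(f) = √(5 + f)
x(r) = 8*r (x(r) = 4*(r + r) = 4*(2*r) = 8*r)
B(L, N) = 11 + L (B(L, N) = 5 + (6 + L) = 11 + L)
h(C, c) = -21 (h(C, c) = 11 + 8*(-4) = 11 - 32 = -21)
97 + h(-7, 1)*(-84) = 97 - 21*(-84) = 97 + 1764 = 1861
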